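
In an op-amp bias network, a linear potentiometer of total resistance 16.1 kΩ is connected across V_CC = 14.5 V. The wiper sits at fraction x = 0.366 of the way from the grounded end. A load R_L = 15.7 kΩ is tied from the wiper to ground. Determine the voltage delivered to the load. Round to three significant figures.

V_out ≈ 4.29 V

The pot divides into 10.21 kΩ above the wiper and 5.893 kΩ below.
R_L loads the lower segment: effective lower R = 4.285 kΩ.
Then V_out = V_CC · 4.285/(10.21 + 4.285) = 4.287 V.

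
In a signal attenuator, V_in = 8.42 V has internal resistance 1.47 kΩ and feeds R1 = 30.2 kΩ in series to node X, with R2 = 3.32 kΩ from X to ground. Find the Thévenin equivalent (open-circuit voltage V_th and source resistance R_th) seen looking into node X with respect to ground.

V_th ≈ 0.799 V, R_th ≈ 3.00 kΩ

R1' = 1.47 + 30.2 = 31.67 kΩ (source resistance + R1).
Open-circuit (no load on X): V_th = V_in · R2/(R1' + R2) = 8.42 × 3.32/(31.67 + 3.32) = 0.7989 V.
Zeroing V_in shorts the top of R1' to ground, so R_th = R1' ‖ R2 = 3.005 kΩ.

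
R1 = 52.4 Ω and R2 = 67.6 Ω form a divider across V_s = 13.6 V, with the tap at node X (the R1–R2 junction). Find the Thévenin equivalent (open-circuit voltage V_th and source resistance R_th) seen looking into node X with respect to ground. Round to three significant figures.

Open-circuit (no load on X): V_th = V_s · R2/(R1 + R2) = 13.6 × 67.6/(52.40 + 67.6) = 7.661 V.
With V_s suppressed (replaced by a short), R_th = R1 ‖ R2 = (52.40 × 67.6)/(52.40 + 67.6) = 29.52 Ω.

V_th ≈ 7.66 V, R_th ≈ 29.5 Ω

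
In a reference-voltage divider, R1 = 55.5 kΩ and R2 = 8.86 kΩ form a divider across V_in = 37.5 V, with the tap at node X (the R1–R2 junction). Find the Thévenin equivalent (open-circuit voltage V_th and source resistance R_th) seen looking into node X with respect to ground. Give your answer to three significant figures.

Open-circuit (no load on X): V_th = V_in · R2/(R1 + R2) = 37.5 × 8.86/(55.50 + 8.86) = 5.162 V.
Zeroing V_in shorts the top of R1 to ground, so R_th = R1 ‖ R2 = 7.640 kΩ.

V_th ≈ 5.16 V, R_th ≈ 7.64 kΩ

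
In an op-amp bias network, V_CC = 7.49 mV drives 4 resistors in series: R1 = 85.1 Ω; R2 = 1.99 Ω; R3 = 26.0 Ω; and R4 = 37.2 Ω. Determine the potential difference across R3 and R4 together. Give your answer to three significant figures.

V ≈ 3.15 mV

Total series resistance ΣR = 85.1 + 1.99 + 26.0 + 37.2 = 150.3 Ω.
R_{R3..R4} = 26.0 + 37.2 = 63.20 Ω.
By the voltage-divider rule, V = 7.49 × 63.20/150.3 = 3.150 mV.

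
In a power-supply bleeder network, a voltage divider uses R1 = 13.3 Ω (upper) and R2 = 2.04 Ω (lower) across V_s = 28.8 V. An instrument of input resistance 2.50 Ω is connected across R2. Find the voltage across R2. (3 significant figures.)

First combine the lower leg with the load: R2 ‖ R_L = 1.123 Ω.
Voltage divider with the loaded lower leg: V_out = 28.8 × 1.123/(13.3 + 1.123) = 28.8 × 0.07788 = 2.243 V.
(Unloaded it would be 3.83 V; the load pulls it down.)

V_out ≈ 2.24 V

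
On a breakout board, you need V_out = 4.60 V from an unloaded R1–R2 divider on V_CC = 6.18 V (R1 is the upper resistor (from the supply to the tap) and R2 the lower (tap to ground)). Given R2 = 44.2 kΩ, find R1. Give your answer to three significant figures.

R1 ≈ 15.2 kΩ

Required fraction k = V_out/V_CC = 0.7443.
So R1 = R2 · (V_CC/V_out − 1) = 44.2 × (6.18/4.60 − 1) = 44.2 × 0.3435 = 15.18 kΩ.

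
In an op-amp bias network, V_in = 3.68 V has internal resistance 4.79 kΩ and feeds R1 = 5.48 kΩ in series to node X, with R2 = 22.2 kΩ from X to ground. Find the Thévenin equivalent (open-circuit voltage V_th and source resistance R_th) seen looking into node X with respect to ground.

R1' = 4.79 + 5.48 = 10.27 kΩ (source resistance + R1).
With X open, the divider is unloaded: V_th = 3.68 × 22.2/32.47 = 2.516 V.
Zeroing V_in shorts the top of R1' to ground, so R_th = R1' ‖ R2 = 7.022 kΩ.

V_th ≈ 2.52 V, R_th ≈ 7.02 kΩ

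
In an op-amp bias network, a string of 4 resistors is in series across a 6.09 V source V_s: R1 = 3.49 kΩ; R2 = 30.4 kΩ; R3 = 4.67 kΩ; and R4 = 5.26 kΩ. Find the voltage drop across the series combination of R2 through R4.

Series total: ΣR = 3.49 + 30.4 + 4.67 + 5.26 = 43.82 kΩ.
R_{R2..R4} = 30.4 + 4.67 + 5.26 = 40.33 kΩ.
V = V_s · R/ΣR = 6.09 × 0.9204 = 5.605 V.

V ≈ 5.60 V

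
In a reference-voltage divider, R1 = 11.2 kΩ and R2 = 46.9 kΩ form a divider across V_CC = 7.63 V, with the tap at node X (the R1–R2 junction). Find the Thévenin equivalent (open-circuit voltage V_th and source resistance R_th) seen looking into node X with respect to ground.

Open-circuit (no load on X): V_th = V_CC · R2/(R1 + R2) = 7.63 × 46.9/(11.20 + 46.9) = 6.159 V.
Zeroing V_CC shorts the top of R1 to ground, so R_th = R1 ‖ R2 = 9.041 kΩ.

V_th ≈ 6.16 V, R_th ≈ 9.04 kΩ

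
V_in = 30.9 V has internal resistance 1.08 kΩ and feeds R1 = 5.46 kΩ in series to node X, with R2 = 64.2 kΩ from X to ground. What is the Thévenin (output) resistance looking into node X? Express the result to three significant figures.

R1' = 1.08 + 5.46 = 6.540 kΩ (source resistance + R1).
Looking into X with the source shorted: R_th = R1'·R2/(R1'+R2) = 6.540 × 64.2/70.74 = 5.935 kΩ.

R_th ≈ 5.94 kΩ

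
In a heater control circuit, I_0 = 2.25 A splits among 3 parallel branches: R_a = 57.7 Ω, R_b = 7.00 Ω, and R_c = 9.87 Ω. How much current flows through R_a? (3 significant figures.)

ΣG = 1/57.7 + 1/7.00 + 1/9.87 = 0.2615.
By the current-divider rule, I = I_0 · G_k/ΣG = 2.25 × 0.06627 = 0.1491 A.

I ≈ 0.149 A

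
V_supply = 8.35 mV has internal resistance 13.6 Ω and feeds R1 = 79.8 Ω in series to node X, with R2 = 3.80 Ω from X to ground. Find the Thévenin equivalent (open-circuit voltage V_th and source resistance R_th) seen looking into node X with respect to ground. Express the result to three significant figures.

R1' = 13.6 + 79.8 = 93.40 Ω (source resistance + R1).
V_th is the unloaded tap voltage: V_supply · R2/(R1'+R2) = 8.35 × 0.03909 = 0.3264 mV.
Zeroing V_supply shorts the top of R1' to ground, so R_th = R1' ‖ R2 = 3.651 Ω.

V_th ≈ 0.326 mV, R_th ≈ 3.65 Ω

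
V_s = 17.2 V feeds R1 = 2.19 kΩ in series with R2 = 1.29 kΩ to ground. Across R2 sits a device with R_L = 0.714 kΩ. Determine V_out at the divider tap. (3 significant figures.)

The load sits in parallel with R2, giving an effective lower resistance R2' = R2·R_L/(R2+R_L) = 0.4596 kΩ.
Voltage divider with the loaded lower leg: V_out = 17.2 × 0.4596/(2.19 + 0.4596) = 17.2 × 0.1735 = 2.984 V.
(Unloaded it would be 6.38 V; the load pulls it down.)

V_out ≈ 2.98 V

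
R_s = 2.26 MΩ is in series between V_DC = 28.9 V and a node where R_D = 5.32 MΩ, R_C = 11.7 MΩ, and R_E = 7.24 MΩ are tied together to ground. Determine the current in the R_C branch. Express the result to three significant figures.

Combine the parallel branches: R_p = (1/5.32 + 1/11.7 + 1/7.24)⁻¹ = 2.430 MΩ.
V_A by voltage divider: V_A = 28.9 × 2.430/(2.26 + 2.430) = 14.97 V.
Branch current I = V_A/R_C = 14.97/11.7 = 1.280 µA.
(Equivalently: I_total = 6.162 µA, then current-divider fraction G_k/ΣG = 0.2077.)

I ≈ 1.28 µA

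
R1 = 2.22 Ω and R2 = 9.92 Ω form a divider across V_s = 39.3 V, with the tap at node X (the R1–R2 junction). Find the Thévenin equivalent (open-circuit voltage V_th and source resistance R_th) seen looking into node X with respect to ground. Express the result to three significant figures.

With X open, the divider is unloaded: V_th = 39.3 × 9.92/12.14 = 32.11 V.
Looking into X with the source shorted: R_th = R1·R2/(R1+R2) = 2.220 × 9.92/12.14 = 1.814 Ω.

V_th ≈ 32.1 V, R_th ≈ 1.81 Ω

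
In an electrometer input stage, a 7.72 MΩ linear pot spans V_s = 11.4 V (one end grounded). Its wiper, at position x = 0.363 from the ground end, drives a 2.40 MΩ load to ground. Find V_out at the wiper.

V_out ≈ 2.37 V

The pot divides into 4.918 MΩ above the wiper and 2.802 MΩ below.
Lower segment in parallel with the load: 2.802 ‖ 2.40 = 1.293 MΩ.
Then V_out = V_s · 1.293/(4.918 + 1.293) = 2.373 V.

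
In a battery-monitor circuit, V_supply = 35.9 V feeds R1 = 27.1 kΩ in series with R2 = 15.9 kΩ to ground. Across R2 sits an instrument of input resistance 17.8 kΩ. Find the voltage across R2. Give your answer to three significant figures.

V_out ≈ 8.49 V

The load sits in parallel with R2, giving an effective lower resistance R2' = R2·R_L/(R2+R_L) = 8.398 kΩ.
Now apply the divider: V_out = 35.9 × 0.2366 = 8.493 V.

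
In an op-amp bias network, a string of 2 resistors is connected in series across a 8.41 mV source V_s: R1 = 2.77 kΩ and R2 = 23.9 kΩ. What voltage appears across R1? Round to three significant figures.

Total series resistance ΣR = 2.77 + 23.9 = 26.67 kΩ.
V = V_s · R/ΣR = 8.41 × 0.1039 = 0.8735 mV.

V ≈ 0.873 mV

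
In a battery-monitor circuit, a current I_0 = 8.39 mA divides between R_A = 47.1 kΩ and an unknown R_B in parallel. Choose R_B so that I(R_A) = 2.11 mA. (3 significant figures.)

R_B ≈ 15.8 kΩ

The fraction through R_A equals R_B/(R_A+R_B).
2.11/8.39 = R_B/(R_A + R_B) → R_B = R_A · (0.2515)/(1 − 0.2515) = 47.1 × 0.3360 = 15.82 kΩ.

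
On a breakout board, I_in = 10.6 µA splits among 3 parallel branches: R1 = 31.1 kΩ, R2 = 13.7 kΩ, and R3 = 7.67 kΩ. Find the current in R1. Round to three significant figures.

Conductances: ΣG = 1/31.1 + 1/13.7 + 1/7.67 = 0.2355 (1/kΩ).
By the current-divider rule, I = I_in · G_k/ΣG = 10.6 × 0.1365 = 1.447 µA.

I ≈ 1.45 µA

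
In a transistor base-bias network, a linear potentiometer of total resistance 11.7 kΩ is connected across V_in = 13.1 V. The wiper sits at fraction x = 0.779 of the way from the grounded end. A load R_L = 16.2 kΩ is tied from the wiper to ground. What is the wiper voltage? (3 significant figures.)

Lower segment x·R_p = 9.114 kΩ; upper segment (1−x)·R_p = 2.586 kΩ.
R_L loads the lower segment: effective lower R = 5.833 kΩ.
Then V_out = V_in · 5.833/(2.586 + 5.833) = 9.076 V.

V_out ≈ 9.08 V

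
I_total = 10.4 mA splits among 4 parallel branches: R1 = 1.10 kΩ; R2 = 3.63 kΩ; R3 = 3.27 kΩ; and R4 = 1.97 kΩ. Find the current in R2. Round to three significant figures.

I ≈ 1.43 mA

Conductances: ΣG = 1/1.10 + 1/3.63 + 1/3.27 + 1/1.97 = 1.998 (1/kΩ).
R2 takes the fraction G_k/ΣG = 0.2755/1.998 = 0.1379, so I = 10.4 × 0.1379 = 1.434 mA.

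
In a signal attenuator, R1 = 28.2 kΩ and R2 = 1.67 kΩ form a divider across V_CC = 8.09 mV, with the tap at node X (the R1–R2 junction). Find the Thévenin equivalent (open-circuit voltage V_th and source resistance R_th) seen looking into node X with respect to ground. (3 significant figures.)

V_th is the unloaded tap voltage: V_CC · R2/(R1+R2) = 8.09 × 0.05591 = 0.4523 mV.
Looking into X with the source shorted: R_th = R1·R2/(R1+R2) = 28.20 × 1.67/29.87 = 1.577 kΩ.

V_th ≈ 0.452 mV, R_th ≈ 1.58 kΩ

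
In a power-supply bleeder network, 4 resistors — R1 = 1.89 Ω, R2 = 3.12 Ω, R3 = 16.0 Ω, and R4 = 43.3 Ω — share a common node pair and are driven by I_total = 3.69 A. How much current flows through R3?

Conductances: ΣG = 1/1.89 + 1/3.12 + 1/16.0 + 1/43.3 = 0.9352 (1/Ω).
By the current-divider rule, I = I_total · G_k/ΣG = 3.69 × 0.06683 = 0.2466 A.

I ≈ 0.247 A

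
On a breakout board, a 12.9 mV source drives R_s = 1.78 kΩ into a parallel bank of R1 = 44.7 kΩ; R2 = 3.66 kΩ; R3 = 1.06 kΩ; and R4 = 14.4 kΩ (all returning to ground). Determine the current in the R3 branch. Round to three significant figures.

Combine the parallel branches: R_p = (1/44.7 + 1/3.66 + 1/1.06 + 1/14.4)⁻¹ = 0.7643 kΩ.
Node voltage V_A = V_DC · R_p/(R_s + R_p) = 12.9 × 0.3004 = 3.875 mV.
I(R3) = V_A / R3 = 3.875/1.06 = 3.656 µA.

I ≈ 3.66 µA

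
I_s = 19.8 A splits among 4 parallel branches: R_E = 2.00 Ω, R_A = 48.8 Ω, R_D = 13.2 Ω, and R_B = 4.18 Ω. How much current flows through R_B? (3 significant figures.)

I ≈ 5.67 A

Total conductance ΣG = 1/2.00 + 1/48.8 + 1/13.2 + 1/4.18 = 0.8355 (units of 1/Ω).
By the current-divider rule, I = I_s · G_k/ΣG = 19.8 × 0.2863 = 5.670 A.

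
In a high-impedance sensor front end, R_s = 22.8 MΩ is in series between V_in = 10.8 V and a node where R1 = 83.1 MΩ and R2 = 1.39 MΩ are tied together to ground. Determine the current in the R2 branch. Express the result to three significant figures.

I ≈ 0.440 µA

Equivalent of the parallel group: R_p = 1.367 MΩ.
Node voltage V_A = V_in · R_p/(R_s + R_p) = 10.8 × 0.05657 = 0.6110 V.
Branch current I = V_A/R2 = 0.6110/1.39 = 0.4395 µA.
(Equivalently: I_total = 0.4469 µA, then current-divider fraction G_k/ΣG = 0.9835.)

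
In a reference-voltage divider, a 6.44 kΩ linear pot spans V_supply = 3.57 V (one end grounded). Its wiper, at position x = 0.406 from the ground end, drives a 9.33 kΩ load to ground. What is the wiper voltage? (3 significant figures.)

V_out ≈ 1.24 V

The pot divides into 3.825 kΩ above the wiper and 2.615 kΩ below.
Lower segment in parallel with the load: 2.615 ‖ 9.33 = 2.042 kΩ.
Loaded-divider output: V_out = 3.57 × 0.3481 = 1.243 V.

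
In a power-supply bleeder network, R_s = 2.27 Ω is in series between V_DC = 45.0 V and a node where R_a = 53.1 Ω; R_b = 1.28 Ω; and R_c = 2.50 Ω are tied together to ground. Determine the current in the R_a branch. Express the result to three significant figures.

Parallel bank: R_p = 1/(1/53.1 + 1/1.28 + 1/2.50) = 0.8333 Ω.
Node voltage V_A = V_DC · R_p/(R_s + R_p) = 45.0 × 0.2685 = 12.08 V.
I(R_a) = V_A / R_a = 12.08/53.1 = 0.2276 A.
(Check via current divider: I_total = 14.50 A; share G_k/ΣG = 0.01569 → same result.)

I ≈ 0.228 A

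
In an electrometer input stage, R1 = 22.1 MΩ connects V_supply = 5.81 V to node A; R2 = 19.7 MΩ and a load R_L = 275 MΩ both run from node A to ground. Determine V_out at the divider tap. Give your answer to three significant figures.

The load sits in parallel with R2, giving an effective lower resistance R2' = R2·R_L/(R2+R_L) = 18.38 MΩ.
Voltage divider with the loaded lower leg: V_out = 5.81 × 18.38/(22.1 + 18.38) = 5.81 × 0.4541 = 2.638 V.
(Unloaded it would be 2.74 V; the load pulls it down.)

V_out ≈ 2.64 V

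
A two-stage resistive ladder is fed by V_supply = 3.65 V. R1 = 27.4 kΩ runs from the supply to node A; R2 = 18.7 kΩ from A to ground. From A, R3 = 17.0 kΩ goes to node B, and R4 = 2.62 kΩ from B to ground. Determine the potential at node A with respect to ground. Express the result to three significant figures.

Node A sees R2 in parallel with the series input of stage 2, R3 + R4 = 19.62 kΩ.
R2 ‖ (R3+R4) = 9.574 kΩ.
First divider: V_A = V_supply · 9.574/(27.4 + 9.574) = 0.9452 V.

V_A ≈ 0.945 V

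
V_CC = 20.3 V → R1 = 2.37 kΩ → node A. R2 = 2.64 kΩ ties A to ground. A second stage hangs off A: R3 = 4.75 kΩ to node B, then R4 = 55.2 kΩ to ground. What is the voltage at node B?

Looking into the second stage from A: R3 + R4 = 59.95 kΩ appears in parallel with R2.
R2 ‖ (R3+R4) = 2.529 kΩ.
V_A = 20.3 × 2.529/(2.37 + 2.529) = 10.48 V.
V_B = V_A × 0.9208 = 9.648 V.

V_B ≈ 9.65 V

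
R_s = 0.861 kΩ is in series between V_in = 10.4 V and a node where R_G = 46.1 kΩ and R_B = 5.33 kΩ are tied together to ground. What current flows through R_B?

Equivalent of the parallel group: R_p = 4.778 kΩ.
Node voltage V_A = V_in · R_p/(R_s + R_p) = 10.4 × 0.8473 = 8.812 V.
I(R_B) = V_A / R_B = 8.812/5.33 = 1.653 mA.

I ≈ 1.65 mA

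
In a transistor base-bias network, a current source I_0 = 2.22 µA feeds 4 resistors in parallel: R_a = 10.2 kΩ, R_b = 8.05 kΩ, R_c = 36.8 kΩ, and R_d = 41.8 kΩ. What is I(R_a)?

I ≈ 0.796 µA

ΣG = 1/10.2 + 1/8.05 + 1/36.8 + 1/41.8 = 0.2734.
By the current-divider rule, I = I_0 · G_k/ΣG = 2.22 × 0.3586 = 0.7962 µA.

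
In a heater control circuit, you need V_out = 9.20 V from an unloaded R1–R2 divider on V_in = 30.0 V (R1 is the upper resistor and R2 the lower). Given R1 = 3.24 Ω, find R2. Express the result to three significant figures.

R2 ≈ 1.43 Ω

The divider ratio is R2/(R1+R2) = 9.20/30.0 = 0.3067.
Rearranging, R2 = R1·k/(1−k) = 3.24 × 0.4423 = 1.433 Ω.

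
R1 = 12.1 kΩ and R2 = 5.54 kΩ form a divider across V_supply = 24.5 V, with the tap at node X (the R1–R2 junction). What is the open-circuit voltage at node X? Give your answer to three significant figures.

Open-circuit (no load on X): V_th = V_supply · R2/(R1 + R2) = 24.5 × 5.54/(12.10 + 5.54) = 7.694 V.

V_th ≈ 7.69 V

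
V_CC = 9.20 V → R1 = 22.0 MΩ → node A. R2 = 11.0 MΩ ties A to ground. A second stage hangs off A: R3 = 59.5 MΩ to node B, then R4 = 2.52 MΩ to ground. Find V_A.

V_A ≈ 2.74 V

The second stage (R3 + R4 = 62.02 MΩ) loads node A in parallel with R2.
R2 ‖ (R3+R4) = 9.343 MΩ.
V_A = 9.20 × 9.343/(22.0 + 9.343) = 2.742 V.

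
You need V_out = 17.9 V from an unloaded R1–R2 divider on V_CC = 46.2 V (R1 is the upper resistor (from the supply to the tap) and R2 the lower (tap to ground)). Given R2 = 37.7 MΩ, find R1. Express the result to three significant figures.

R1 ≈ 59.6 MΩ

The divider ratio is R2/(R1+R2) = 17.9/46.2 = 0.3874.
So R1 = R2 · (V_CC/V_out − 1) = 37.7 × (46.2/17.9 − 1) = 37.7 × 1.581 = 59.60 MΩ.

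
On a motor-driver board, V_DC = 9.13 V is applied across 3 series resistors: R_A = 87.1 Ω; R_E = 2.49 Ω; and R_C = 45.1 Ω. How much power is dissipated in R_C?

P ≈ 0.207 W

Series current I = V_DC/ΣR = 9.13/134.7 = 0.06779 A.
V(R_C) = I·R = 3.057 V; P = V·I = 3.057 × 0.06779 = 0.2072 W.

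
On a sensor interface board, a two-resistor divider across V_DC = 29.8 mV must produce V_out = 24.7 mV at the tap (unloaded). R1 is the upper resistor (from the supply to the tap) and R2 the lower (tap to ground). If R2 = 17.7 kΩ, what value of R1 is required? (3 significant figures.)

Required fraction k = V_out/V_DC = 0.8289.
R1 = R2·(1/k − 1) = 17.7 × 0.2065 = 3.655 kΩ.

R1 ≈ 3.65 kΩ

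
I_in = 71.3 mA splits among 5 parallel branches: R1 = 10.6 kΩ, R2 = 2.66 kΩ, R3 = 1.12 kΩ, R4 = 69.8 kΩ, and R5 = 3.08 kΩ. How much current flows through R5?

Total conductance ΣG = 1/10.6 + 1/2.66 + 1/1.12 + 1/69.8 + 1/3.08 = 1.702 (units of 1/kΩ).
R5 takes the fraction G_k/ΣG = 0.3247/1.702 = 0.1907, so I = 71.3 × 0.1907 = 13.60 mA.

I ≈ 13.6 mA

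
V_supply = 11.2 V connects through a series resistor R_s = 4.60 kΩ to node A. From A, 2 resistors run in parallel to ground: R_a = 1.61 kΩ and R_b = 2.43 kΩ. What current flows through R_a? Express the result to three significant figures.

I ≈ 1.21 mA

Parallel bank: R_p = 1/(1/1.61 + 1/2.43) = 0.9684 kΩ.
Node voltage V_A = V_supply · R_p/(R_s + R_p) = 11.2 × 0.1739 = 1.948 V.
I(R_a) = V_A / R_a = 1.948/1.61 = 1.210 mA.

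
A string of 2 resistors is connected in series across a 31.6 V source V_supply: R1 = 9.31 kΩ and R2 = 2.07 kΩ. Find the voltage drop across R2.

Series total: ΣR = 9.31 + 2.07 = 11.38 kΩ.
V = V_supply · R/ΣR = 31.6 × 0.1819 = 5.748 V.

V ≈ 5.75 V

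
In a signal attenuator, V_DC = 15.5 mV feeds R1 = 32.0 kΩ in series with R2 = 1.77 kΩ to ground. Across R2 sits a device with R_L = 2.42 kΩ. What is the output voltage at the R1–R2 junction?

First combine the lower leg with the load: R2 ‖ R_L = 1.022 kΩ.
Then V_out = V_DC · R2'/(R1 + R2') = 15.5 × 1.022/33.02 = 0.4798 mV.

V_out ≈ 0.480 mV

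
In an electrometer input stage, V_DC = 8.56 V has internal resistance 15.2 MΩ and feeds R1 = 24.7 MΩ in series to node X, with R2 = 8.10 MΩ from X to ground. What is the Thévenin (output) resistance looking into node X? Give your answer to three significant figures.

R_th ≈ 6.73 MΩ

R1' = 15.2 + 24.7 = 39.90 MΩ (source resistance + R1).
With V_DC suppressed (replaced by a short), R_th = R1' ‖ R2 = (39.90 × 8.10)/(39.90 + 8.10) = 6.733 MΩ.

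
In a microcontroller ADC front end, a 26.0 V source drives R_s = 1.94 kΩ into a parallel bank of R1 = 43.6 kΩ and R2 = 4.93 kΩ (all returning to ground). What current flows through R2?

I ≈ 3.67 mA

Equivalent of the parallel group: R_p = 4.429 kΩ.
V_A by voltage divider: V_A = 26.0 × 4.429/(1.94 + 4.429) = 18.08 V.
I(R2) = V_A / R2 = 18.08/4.93 = 3.667 mA.
(Check via current divider: I_total = 4.082 mA; share G_k/ΣG = 0.8984 → same result.)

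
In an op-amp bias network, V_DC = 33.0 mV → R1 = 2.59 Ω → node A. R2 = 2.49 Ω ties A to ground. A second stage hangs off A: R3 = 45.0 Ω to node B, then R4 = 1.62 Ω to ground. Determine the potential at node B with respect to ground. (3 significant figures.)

The second stage (R3 + R4 = 46.62 Ω) loads node A in parallel with R2.
R2 ‖ (R3+R4) = 2.364 Ω.
First divider: V_A = V_DC · 2.364/(2.59 + 2.364) = 15.75 mV.
Stage 2 is unloaded, so V_B = V_A · R4/(R3+R4) = 15.75 × 1.62/46.62 = 0.5472 mV.

V_B ≈ 0.547 mV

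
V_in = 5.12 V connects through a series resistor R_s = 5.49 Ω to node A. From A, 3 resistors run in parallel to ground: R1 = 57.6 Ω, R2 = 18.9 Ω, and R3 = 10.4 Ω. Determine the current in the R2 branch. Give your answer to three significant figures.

Combine the parallel branches: R_p = (1/57.6 + 1/18.9 + 1/10.4)⁻¹ = 6.009 Ω.
V_A by voltage divider: V_A = 5.12 × 6.009/(5.49 + 6.009) = 2.675 V.
Branch current I = V_A/R2 = 2.675/18.9 = 0.1416 A.

I ≈ 0.142 A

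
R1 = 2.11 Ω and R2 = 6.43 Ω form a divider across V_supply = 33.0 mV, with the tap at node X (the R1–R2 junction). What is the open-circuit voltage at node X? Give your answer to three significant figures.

V_th ≈ 24.8 mV

Open-circuit (no load on X): V_th = V_supply · R2/(R1 + R2) = 33.0 × 6.43/(2.110 + 6.43) = 24.85 mV.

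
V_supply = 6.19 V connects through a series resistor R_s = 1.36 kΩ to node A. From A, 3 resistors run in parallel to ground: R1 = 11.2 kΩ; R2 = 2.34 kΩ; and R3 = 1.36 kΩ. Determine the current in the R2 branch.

Parallel bank: R_p = 1/(1/11.2 + 1/2.34 + 1/1.36) = 0.7988 kΩ.
Node voltage V_A = V_supply · R_p/(R_s + R_p) = 6.19 × 0.3700 = 2.290 V.
Branch current I = V_A/R2 = 2.290/2.34 = 0.9788 mA.

I ≈ 0.979 mA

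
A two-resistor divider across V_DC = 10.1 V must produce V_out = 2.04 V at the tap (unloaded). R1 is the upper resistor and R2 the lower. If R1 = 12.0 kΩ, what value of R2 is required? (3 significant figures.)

The divider ratio is R2/(R1+R2) = 2.04/10.1 = 0.2020.
So R2 = R1 · V_out/(V_DC − V_out) = 12.0 × 2.04/(10.1 − 2.04) = 12.0 × 0.2531 = 3.037 kΩ.

R2 ≈ 3.04 kΩ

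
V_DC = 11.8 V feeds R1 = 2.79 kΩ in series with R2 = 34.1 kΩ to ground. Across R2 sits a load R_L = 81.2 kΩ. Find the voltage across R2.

V_out ≈ 10.6 V

The load sits in parallel with R2, giving an effective lower resistance R2' = R2·R_L/(R2+R_L) = 24.01 kΩ.
Then V_out = V_DC · R2'/(R1 + R2') = 11.8 × 24.01/26.80 = 10.57 V.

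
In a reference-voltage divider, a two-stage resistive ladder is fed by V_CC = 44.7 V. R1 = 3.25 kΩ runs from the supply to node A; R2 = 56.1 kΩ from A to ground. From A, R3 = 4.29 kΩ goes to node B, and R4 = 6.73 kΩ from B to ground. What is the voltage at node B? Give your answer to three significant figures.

V_B ≈ 20.2 V

Node A sees R2 in parallel with the series input of stage 2, R3 + R4 = 11.02 kΩ.
Effective lower resistance at A: R2 ‖ 11.02 = 9.211 kΩ.
First divider: V_A = V_CC · 9.211/(3.25 + 9.211) = 33.04 V.
V_B = V_A × 0.6107 = 20.18 V.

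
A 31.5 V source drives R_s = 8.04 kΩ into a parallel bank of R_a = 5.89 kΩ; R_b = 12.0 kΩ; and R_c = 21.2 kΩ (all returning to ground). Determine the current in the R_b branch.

Equivalent of the parallel group: R_p = 3.330 kΩ.
V_A by voltage divider: V_A = 31.5 × 3.330/(8.04 + 3.330) = 9.226 V.
I(R_b) = V_A / R_b = 9.226/12.0 = 0.7688 mA.

I ≈ 0.769 mA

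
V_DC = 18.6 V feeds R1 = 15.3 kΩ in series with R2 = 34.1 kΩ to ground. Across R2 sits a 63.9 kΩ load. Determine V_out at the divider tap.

V_out ≈ 11.0 V

First combine the lower leg with the load: R2 ‖ R_L = 22.23 kΩ.
Then V_out = V_DC · R2'/(R1 + R2') = 18.6 × 22.23/37.53 = 11.02 V.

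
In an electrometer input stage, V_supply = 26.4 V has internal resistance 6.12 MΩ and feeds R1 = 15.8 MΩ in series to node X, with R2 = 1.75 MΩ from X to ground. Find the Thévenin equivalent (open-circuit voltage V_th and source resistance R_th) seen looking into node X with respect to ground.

R1' = 6.12 + 15.8 = 21.92 MΩ (source resistance + R1).
With X open, the divider is unloaded: V_th = 26.4 × 1.75/23.67 = 1.952 V.
Looking into X with the source shorted: R_th = R1'·R2/(R1'+R2) = 21.92 × 1.75/23.67 = 1.621 MΩ.

V_th ≈ 1.95 V, R_th ≈ 1.62 MΩ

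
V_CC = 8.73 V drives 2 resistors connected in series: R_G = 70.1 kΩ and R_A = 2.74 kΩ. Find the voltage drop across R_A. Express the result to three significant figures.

Series total: ΣR = 70.1 + 2.74 = 72.84 kΩ.
By the voltage-divider rule, V = 8.73 × 2.740/72.84 = 0.3284 V.

V ≈ 0.328 V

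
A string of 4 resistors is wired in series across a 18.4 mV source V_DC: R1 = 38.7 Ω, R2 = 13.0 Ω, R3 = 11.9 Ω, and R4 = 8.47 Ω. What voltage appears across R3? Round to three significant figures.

Series total: ΣR = 38.7 + 13.0 + 11.9 + 8.47 = 72.07 Ω.
By the voltage-divider rule, V = 18.4 × 11.90/72.07 = 3.038 mV.

V ≈ 3.04 mV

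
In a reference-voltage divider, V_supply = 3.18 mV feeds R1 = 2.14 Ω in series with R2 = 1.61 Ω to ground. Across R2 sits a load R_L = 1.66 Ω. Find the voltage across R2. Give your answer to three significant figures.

V_out ≈ 0.879 mV

R2 ‖ R_L = (1.61 × 1.66)/(1.61 + 1.66) = 0.8173 Ω.
Voltage divider with the loaded lower leg: V_out = 3.18 × 0.8173/(2.14 + 0.8173) = 3.18 × 0.2764 = 0.8789 mV.
(Unloaded it would be 1.37 mV; the load pulls it down.)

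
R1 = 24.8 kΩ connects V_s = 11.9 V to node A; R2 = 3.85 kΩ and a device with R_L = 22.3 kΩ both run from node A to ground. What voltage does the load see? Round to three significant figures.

V_out ≈ 1.39 V

The load sits in parallel with R2, giving an effective lower resistance R2' = R2·R_L/(R2+R_L) = 3.283 kΩ.
Now apply the divider: V_out = 11.9 × 0.1169 = 1.391 V.
(Unloaded it would be 1.60 V; the load pulls it down.)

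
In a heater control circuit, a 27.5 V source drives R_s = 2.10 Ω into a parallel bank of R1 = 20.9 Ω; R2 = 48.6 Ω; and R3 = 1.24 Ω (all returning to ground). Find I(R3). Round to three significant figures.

Combine the parallel branches: R_p = (1/20.9 + 1/48.6 + 1/1.24)⁻¹ = 1.143 Ω.
V_A by voltage divider: V_A = 27.5 × 1.143/(2.10 + 1.143) = 9.693 V.
Branch current I = V_A/R3 = 9.693/1.24 = 7.817 A.

I ≈ 7.82 A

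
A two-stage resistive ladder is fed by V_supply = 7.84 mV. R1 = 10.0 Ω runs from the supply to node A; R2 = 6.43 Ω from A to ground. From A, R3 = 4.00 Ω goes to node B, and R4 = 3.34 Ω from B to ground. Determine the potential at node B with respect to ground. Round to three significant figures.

V_B ≈ 0.911 mV

Looking into the second stage from A: R3 + R4 = 7.340 Ω appears in parallel with R2.
Effective lower resistance at A: R2 ‖ 7.340 = 3.427 Ω.
V_A = 7.84 × 3.427/(10.0 + 3.427) = 2.001 mV.
Stage 2 is unloaded, so V_B = V_A · R4/(R3+R4) = 2.001 × 3.34/7.340 = 0.9106 mV.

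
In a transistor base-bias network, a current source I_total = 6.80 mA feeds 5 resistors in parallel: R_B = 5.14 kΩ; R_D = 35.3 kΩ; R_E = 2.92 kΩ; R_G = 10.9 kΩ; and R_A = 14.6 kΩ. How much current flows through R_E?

I ≈ 3.21 mA

ΣG = 1/5.14 + 1/35.3 + 1/2.92 + 1/10.9 + 1/14.6 = 0.7256.
By the current-divider rule, I = I_total · G_k/ΣG = 6.80 × 0.4720 = 3.210 mA.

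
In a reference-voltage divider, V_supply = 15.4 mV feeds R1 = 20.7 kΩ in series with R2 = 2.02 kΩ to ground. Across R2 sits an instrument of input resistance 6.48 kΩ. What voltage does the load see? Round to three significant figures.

R2 ‖ R_L = (2.02 × 6.48)/(2.02 + 6.48) = 1.540 kΩ.
Now apply the divider: V_out = 15.4 × 0.06924 = 1.066 mV.
(Unloaded it would be 1.37 mV; the load pulls it down.)

V_out ≈ 1.07 mV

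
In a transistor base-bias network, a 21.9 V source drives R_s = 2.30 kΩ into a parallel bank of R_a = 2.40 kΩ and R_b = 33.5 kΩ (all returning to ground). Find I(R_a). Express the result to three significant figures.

I ≈ 4.50 mA

Parallel bank: R_p = 1/(1/2.40 + 1/33.5) = 2.240 kΩ.
V_A = 21.9 × 2.240/4.540 = 10.80 V.
Branch current I = V_A/R_a = 10.80/2.40 = 4.502 mA.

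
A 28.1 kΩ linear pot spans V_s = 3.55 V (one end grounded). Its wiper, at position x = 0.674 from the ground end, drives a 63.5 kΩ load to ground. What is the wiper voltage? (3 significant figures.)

V_out ≈ 2.18 V

Split the track: R_lower = x·R_p = 18.94 kΩ, R_upper = (1−x)·R_p = 9.161 kΩ.
Lower segment in parallel with the load: 18.94 ‖ 63.5 = 14.59 kΩ.
Then V_out = V_s · 14.59/(9.161 + 14.59) = 2.181 V.
(Unloaded: V_out = x·V_s = 2.39 V.)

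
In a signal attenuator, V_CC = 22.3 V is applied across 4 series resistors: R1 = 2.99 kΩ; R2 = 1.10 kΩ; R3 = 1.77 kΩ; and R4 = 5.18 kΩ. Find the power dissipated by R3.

The common current is I = 22.3/11.04 = 2.020 mA.
P = I²R = 4.080 × 1.77 = 7.222 mW.

P ≈ 7.22 mW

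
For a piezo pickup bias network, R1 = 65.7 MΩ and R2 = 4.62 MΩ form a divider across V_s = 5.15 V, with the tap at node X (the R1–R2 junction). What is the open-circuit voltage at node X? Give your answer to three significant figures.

With X open, the divider is unloaded: V_th = 5.15 × 4.62/70.32 = 0.3384 V.

V_th ≈ 0.338 V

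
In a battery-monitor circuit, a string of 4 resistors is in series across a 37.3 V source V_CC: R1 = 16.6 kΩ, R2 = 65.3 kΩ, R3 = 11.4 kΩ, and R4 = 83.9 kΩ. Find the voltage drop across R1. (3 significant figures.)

Series total: ΣR = 16.6 + 65.3 + 11.4 + 83.9 = 177.2 kΩ.
Voltage divider: V = V_CC · (16.60 / 177.2) = 37.3 × 0.09368 = 3.494 V.

V ≈ 3.49 V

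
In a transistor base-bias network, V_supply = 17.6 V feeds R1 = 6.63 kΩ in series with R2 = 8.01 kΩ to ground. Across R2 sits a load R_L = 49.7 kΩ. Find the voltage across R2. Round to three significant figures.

V_out ≈ 8.97 V

The load sits in parallel with R2, giving an effective lower resistance R2' = R2·R_L/(R2+R_L) = 6.898 kΩ.
Voltage divider with the loaded lower leg: V_out = 17.6 × 6.898/(6.63 + 6.898) = 17.6 × 0.5099 = 8.974 V.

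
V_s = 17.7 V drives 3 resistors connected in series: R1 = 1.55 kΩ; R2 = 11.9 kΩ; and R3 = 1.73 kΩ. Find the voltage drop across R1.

Series total: ΣR = 1.55 + 11.9 + 1.73 = 15.18 kΩ.
By the voltage-divider rule, V = 17.7 × 1.550/15.18 = 1.807 V.

V ≈ 1.81 V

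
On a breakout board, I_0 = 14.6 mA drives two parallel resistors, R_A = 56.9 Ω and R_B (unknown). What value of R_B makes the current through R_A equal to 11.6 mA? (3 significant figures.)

Two-branch current divider: I_A = I_0 · R_B/(R_A + R_B).
With f = 0.7945, R_B = R_A · f/(1−f) = 56.9 × 3.867 = 220.0 Ω.

R_B ≈ 220 Ω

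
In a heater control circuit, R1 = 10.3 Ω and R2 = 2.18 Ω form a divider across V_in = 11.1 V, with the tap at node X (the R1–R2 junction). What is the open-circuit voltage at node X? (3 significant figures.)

With X open, the divider is unloaded: V_th = 11.1 × 2.18/12.48 = 1.939 V.

V_th ≈ 1.94 V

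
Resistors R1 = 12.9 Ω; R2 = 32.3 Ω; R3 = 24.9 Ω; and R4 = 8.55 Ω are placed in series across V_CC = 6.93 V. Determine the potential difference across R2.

V ≈ 2.85 V

Total series resistance ΣR = 12.9 + 32.3 + 24.9 + 8.55 = 78.65 Ω.
By the voltage-divider rule, V = 6.93 × 32.30/78.65 = 2.846 V.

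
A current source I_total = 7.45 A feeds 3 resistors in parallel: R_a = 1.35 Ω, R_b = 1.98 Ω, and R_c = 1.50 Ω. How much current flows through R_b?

I ≈ 1.97 A

Conductances: ΣG = 1/1.35 + 1/1.98 + 1/1.50 = 1.912 (1/Ω).
By the current-divider rule, I = I_total · G_k/ΣG = 7.45 × 0.2641 = 1.967 A.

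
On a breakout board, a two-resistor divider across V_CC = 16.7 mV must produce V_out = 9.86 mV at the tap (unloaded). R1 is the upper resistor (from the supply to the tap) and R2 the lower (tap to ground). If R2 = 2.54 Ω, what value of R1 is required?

R1 ≈ 1.76 Ω

Required fraction k = V_out/V_CC = 0.5904.
So R1 = R2 · (V_CC/V_out − 1) = 2.54 × (16.7/9.86 − 1) = 2.54 × 0.6937 = 1.762 Ω.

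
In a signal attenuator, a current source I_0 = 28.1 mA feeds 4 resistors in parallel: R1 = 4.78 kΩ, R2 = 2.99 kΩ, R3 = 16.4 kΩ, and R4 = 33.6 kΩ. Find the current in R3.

I ≈ 2.70 mA

Conductances: ΣG = 1/4.78 + 1/2.99 + 1/16.4 + 1/33.6 = 0.6344 (1/kΩ).
Current divider: I(R3) = I_0 · G_k/ΣG = 28.1 × (0.06098/0.6344) = 28.1 × 0.09612 = 2.701 mA.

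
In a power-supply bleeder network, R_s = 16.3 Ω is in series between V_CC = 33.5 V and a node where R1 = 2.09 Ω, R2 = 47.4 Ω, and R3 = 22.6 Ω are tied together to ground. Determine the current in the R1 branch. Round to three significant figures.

I ≈ 1.62 A

Combine the parallel branches: R_p = (1/2.09 + 1/47.4 + 1/22.6)⁻¹ = 1.839 Ω.
V_A = 33.5 × 1.839/18.14 = 3.396 V.
Branch current I = V_A/R1 = 3.396/2.09 = 1.625 A.
(Equivalently: I_total = 1.847 A, then current-divider fraction G_k/ΣG = 0.8798.)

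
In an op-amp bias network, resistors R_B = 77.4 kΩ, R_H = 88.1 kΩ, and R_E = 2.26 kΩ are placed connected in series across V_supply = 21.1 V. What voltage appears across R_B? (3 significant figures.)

Series total: ΣR = 77.4 + 88.1 + 2.26 = 167.8 kΩ.
V = V_supply · R/ΣR = 21.1 × 0.4614 = 9.735 V.

V ≈ 9.73 V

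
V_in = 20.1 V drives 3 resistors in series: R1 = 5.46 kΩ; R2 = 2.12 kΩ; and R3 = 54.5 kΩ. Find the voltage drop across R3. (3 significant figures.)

Series total: ΣR = 5.46 + 2.12 + 54.5 = 62.08 kΩ.
By the voltage-divider rule, V = 20.1 × 54.50/62.08 = 17.65 V.

V ≈ 17.6 V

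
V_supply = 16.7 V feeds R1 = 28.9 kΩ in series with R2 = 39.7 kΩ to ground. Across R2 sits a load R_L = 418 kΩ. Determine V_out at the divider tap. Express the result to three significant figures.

V_out ≈ 9.29 V

The load sits in parallel with R2, giving an effective lower resistance R2' = R2·R_L/(R2+R_L) = 36.26 kΩ.
Voltage divider with the loaded lower leg: V_out = 16.7 × 36.26/(28.9 + 36.26) = 16.7 × 0.5565 = 9.293 V.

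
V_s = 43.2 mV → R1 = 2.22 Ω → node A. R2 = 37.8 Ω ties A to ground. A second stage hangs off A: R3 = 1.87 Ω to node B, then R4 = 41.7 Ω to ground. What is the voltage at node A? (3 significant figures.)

Looking into the second stage from A: R3 + R4 = 43.57 Ω appears in parallel with R2.
Effective lower resistance at A: R2 ‖ 43.57 = 20.24 Ω.
So V_A = 43.2 × 0.9012 = 38.93 mV.

V_A ≈ 38.9 mV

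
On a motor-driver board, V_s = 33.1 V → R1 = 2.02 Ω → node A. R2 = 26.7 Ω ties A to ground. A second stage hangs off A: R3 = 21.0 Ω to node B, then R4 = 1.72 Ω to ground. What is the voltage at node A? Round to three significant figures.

Looking into the second stage from A: R3 + R4 = 22.72 Ω appears in parallel with R2.
Effective lower resistance at A: R2 ‖ 22.72 = 12.27 Ω.
First divider: V_A = V_s · 12.27/(2.02 + 12.27) = 28.42 V.

V_A ≈ 28.4 V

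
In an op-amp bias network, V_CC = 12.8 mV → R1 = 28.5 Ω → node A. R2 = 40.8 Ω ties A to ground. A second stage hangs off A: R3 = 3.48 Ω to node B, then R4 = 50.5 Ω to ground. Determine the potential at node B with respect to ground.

V_B ≈ 5.38 mV

The second stage (R3 + R4 = 53.98 Ω) loads node A in parallel with R2.
R2 ‖ (R3+R4) = 23.24 Ω.
First divider: V_A = V_CC · 23.24/(28.5 + 23.24) = 5.749 mV.
Then the unloaded second divider: V_B = V_A × R4/(R3+R4) = 5.749 × 0.9355 = 5.378 mV.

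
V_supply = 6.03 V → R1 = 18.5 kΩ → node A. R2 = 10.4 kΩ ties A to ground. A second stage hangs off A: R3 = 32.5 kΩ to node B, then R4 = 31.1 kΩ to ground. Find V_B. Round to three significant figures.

Looking into the second stage from A: R3 + R4 = 63.60 kΩ appears in parallel with R2.
R2 ‖ (R3+R4) = 8.938 kΩ.
V_A = 6.03 × 8.938/(18.5 + 8.938) = 1.964 V.
Stage 2 is unloaded, so V_B = V_A · R4/(R3+R4) = 1.964 × 31.1/63.60 = 0.9606 V.

V_B ≈ 0.961 V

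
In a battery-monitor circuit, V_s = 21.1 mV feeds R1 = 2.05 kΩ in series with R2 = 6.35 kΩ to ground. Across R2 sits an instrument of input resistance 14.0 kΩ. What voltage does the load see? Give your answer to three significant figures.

V_out ≈ 14.4 mV

The load sits in parallel with R2, giving an effective lower resistance R2' = R2·R_L/(R2+R_L) = 4.369 kΩ.
Now apply the divider: V_out = 21.1 × 0.6806 = 14.36 mV.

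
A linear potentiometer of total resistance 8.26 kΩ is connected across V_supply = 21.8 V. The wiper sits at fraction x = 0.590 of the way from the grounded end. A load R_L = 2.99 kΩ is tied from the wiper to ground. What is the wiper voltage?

Split the track: R_lower = x·R_p = 4.873 kΩ, R_upper = (1−x)·R_p = 3.387 kΩ.
Lower segment in parallel with the load: 4.873 ‖ 2.99 = 1.853 kΩ.
Then V_out = V_supply · 1.853/(3.387 + 1.853) = 7.710 V.
(Unloaded: V_out = x·V_supply = 12.9 V.)

V_out ≈ 7.71 V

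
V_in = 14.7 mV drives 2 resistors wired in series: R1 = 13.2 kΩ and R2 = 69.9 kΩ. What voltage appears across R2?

V ≈ 12.4 mV

Total series resistance ΣR = 13.2 + 69.9 = 83.10 kΩ.
By the voltage-divider rule, V = 14.7 × 69.90/83.10 = 12.36 mV.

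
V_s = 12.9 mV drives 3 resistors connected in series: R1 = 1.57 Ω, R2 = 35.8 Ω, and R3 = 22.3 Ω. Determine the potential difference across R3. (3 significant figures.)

V ≈ 4.82 mV

Series total: ΣR = 1.57 + 35.8 + 22.3 = 59.67 Ω.
V = V_s · R/ΣR = 12.9 × 0.3737 = 4.821 mV.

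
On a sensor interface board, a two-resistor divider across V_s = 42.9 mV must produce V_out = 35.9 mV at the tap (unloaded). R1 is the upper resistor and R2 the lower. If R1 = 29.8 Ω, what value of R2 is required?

R2 ≈ 153 Ω

V_out/V_s = R2/(R1+R2) = 0.8368.
So R2 = R1 · V_out/(V_s − V_out) = 29.8 × 35.9/(42.9 − 35.9) = 29.8 × 5.129 = 152.8 Ω.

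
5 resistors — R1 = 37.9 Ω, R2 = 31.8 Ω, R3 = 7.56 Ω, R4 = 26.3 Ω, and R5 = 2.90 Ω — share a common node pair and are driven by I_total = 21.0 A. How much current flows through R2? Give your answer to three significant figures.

I ≈ 1.15 A

Total conductance ΣG = 1/37.9 + 1/31.8 + 1/7.56 + 1/26.3 + 1/2.90 = 0.5730 (units of 1/Ω).
R2 takes the fraction G_k/ΣG = 0.03145/0.5730 = 0.05488, so I = 21.0 × 0.05488 = 1.153 A.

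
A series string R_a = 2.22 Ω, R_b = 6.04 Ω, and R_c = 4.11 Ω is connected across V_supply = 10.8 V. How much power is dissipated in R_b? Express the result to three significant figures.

ΣR = 12.37 Ω → I = 10.8/12.37 = 0.8731 A.
P = I²R = 0.7623 × 6.04 = 4.604 W.

P ≈ 4.60 W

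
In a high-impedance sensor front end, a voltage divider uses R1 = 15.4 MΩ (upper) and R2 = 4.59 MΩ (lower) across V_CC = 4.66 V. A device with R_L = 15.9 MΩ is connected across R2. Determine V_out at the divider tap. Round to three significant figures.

The load sits in parallel with R2, giving an effective lower resistance R2' = R2·R_L/(R2+R_L) = 3.562 MΩ.
Then V_out = V_CC · R2'/(R1 + R2') = 4.66 × 3.562/18.96 = 0.8753 V.

V_out ≈ 0.875 V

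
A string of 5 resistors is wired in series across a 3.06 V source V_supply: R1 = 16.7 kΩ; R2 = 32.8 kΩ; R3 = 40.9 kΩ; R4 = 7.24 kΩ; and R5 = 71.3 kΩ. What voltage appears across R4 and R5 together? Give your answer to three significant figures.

V ≈ 1.42 V

Total series resistance ΣR = 16.7 + 32.8 + 40.9 + 7.24 + 71.3 = 168.9 kΩ.
R_{R4..R5} = 7.24 + 71.3 = 78.54 kΩ.
Voltage divider: V = V_supply · (78.54 / 168.9) = 3.06 × 0.4649 = 1.423 V.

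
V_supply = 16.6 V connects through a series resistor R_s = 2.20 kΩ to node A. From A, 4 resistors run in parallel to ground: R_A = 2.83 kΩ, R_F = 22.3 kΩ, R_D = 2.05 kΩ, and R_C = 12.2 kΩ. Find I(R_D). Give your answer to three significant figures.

I ≈ 2.59 mA

Combine the parallel branches: R_p = (1/2.83 + 1/22.3 + 1/2.05 + 1/12.2)⁻¹ = 1.033 kΩ.
V_A = 16.6 × 1.033/3.233 = 5.304 V.
I(R_D) = V_A / R_D = 5.304/2.05 = 2.587 mA.
(Check via current divider: I_total = 5.134 mA; share G_k/ΣG = 0.5039 → same result.)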